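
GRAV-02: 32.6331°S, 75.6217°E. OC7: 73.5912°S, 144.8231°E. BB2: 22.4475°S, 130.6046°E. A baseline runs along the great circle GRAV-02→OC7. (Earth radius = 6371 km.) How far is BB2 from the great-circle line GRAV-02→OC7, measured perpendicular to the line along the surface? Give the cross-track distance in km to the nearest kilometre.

4963 km

δ₁₃ = central angle GRAV-02→BB2 = 0.859876 rad  (haversine)
θ₁₃ = bearing GRAV-02→BB2 = 92.690°,  θ₁₂ = bearing GRAV-02→OC7 = 160.692°
dₓₜ = R·arcsin(sin δ₁₃ · sin(θ₁₃ − θ₁₂)) = 6371·arcsin(0.75776·sin(-68.001°)) = -4963.216 km
|dₓₜ| = 4963.216 km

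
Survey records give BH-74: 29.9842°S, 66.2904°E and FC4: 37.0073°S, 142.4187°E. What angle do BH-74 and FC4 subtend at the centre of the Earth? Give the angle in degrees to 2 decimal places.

Δφ = -7.0231°,  Δλ = 76.1283°
a = sin²(Δφ/2) + cos φ₁ cos φ₂ sin²(Δλ/2) = 0.266678
c = 2·arcsin(√a) = 1.085303 rad = 62.1833°

62.18°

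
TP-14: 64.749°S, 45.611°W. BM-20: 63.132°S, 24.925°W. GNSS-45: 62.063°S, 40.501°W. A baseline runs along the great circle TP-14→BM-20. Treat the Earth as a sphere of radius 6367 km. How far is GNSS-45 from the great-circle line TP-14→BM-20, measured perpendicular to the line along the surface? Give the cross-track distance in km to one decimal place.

δ₁₃ = central angle TP-14→GNSS-45 = 0.061540 rad  (haversine)
θ₁₃ = bearing TP-14→GNSS-45 = 42.727°,  θ₁₂ = bearing TP-14→BM-20 = 89.330°
dₓₜ = R·arcsin(sin δ₁₃ · sin(θ₁₃ − θ₁₂)) = 6367·arcsin(0.06150·sin(-46.603°)) = -284.620 km
|dₓₜ| = 284.620 km

284.6 km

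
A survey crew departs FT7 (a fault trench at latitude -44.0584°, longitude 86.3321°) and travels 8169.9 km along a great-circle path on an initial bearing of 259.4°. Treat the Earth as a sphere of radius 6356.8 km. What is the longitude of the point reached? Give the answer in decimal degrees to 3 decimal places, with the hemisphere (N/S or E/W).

1.163°E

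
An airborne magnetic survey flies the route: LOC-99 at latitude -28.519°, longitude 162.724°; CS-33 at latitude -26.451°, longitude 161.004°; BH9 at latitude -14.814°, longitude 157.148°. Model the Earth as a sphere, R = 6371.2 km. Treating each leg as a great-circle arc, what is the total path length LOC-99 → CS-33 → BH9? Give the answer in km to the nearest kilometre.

LOC-99→CS-33: c = 0.044853 rad, d = 285.77 km
CS-33→BH9: c = 0.212599 rad, d = 1354.51 km
Total = 285.77 + 1354.51 = 1640.28 km

1640 km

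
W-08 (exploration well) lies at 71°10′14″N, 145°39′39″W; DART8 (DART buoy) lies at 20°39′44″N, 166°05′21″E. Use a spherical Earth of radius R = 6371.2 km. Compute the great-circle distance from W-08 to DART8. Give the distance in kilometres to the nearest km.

6411 km

W-08: φ = +71.17056°, λ = -145.66083°
DART8: φ = +20.66222°, λ = +166.08917°
Δφ = -50.5083°,  Δλ = -48.2500°
a = sin²(Δφ/2) + cos φ₁ cos φ₂ sin²(Δλ/2) = 0.232467
c = 2·arcsin(√a) = 1.006212 rad = 57.6517°
d = R·c = 6371.2 × 1.006212 = 6410.8 km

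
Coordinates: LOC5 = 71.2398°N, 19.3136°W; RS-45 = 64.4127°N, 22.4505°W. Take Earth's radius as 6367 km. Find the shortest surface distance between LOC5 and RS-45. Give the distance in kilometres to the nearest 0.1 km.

769.7 km

Δφ = -6.8271°,  Δλ = -3.1369°
a = sin²(Δφ/2) + cos φ₁ cos φ₂ sin²(Δλ/2) = 0.003649
c = 2·arcsin(√a) = 0.120894 rad = 6.9267°
d = R·c = 6367 × 0.120894 = 769.7 km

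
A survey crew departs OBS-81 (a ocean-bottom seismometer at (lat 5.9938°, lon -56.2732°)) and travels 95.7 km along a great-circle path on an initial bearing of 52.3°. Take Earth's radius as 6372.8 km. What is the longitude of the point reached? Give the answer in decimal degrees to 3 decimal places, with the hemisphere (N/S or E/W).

55.588°W

δ = d/R = 95.7/6372.8 = 0.015017 rad
φ₂ = arcsin(sin φ₁ cos δ + cos φ₁ sin δ cos θ)
   = arcsin(0.10442·0.99989 + 0.99453·0.01502·0.61153) = 6.51953°
λ₂ = λ₁ + atan2(sin θ sin δ cos φ₁, cos δ − sin φ₁ sin φ₂) = -55.58800°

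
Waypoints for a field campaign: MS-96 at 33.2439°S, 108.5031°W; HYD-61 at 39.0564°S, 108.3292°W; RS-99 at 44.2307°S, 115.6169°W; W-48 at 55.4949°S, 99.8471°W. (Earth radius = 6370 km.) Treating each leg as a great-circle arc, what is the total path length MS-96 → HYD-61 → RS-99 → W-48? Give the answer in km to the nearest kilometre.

3160 km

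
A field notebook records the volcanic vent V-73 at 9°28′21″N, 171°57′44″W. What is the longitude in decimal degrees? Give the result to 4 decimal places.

171.9622°W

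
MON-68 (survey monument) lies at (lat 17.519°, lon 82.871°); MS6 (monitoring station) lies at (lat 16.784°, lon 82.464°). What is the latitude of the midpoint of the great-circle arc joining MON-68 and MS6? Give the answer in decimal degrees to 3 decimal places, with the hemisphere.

Bx = cos φ₂ cos Δλ = 0.957376,  By = cos φ₂ sin Δλ = -0.006801
φₘ = atan2(sin φ₁ + sin φ₂, √((cos φ₁ + Bx)² + By²)) = 17.15160°
λₘ = λ₁ + atan2(By, cos φ₁ + Bx) = 82.66710°

17.152°N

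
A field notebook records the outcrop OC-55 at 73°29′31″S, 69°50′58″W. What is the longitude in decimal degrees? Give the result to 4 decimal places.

69° + 50′/60 + 58″/3600 = 69 + 0.83333 + 0.01611 = 69.8494°

69.8494°W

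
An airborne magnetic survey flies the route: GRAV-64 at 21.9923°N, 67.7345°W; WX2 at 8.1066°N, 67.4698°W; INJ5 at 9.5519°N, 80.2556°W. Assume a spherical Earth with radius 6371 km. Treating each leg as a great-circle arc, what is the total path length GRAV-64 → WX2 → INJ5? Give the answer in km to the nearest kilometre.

GRAV-64→WX2: c = 0.242392 rad, d = 1544.28 km
WX2→INJ5: c = 0.221931 rad, d = 1413.92 km
Total = 1544.28 + 1413.92 = 2958.20 km

2958 km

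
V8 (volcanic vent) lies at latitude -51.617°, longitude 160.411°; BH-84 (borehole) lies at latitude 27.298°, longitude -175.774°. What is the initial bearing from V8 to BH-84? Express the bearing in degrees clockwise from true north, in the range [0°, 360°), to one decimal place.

Δλ = 23.8150°
y = sin Δλ · cos φ₂ = 0.358817
x = cos φ₁ sin φ₂ − sin φ₁ cos φ₂ cos Δλ = 0.922032
θ = atan2(y, x) = 21.2639° → 21.2639° (mod 360°)

21.3°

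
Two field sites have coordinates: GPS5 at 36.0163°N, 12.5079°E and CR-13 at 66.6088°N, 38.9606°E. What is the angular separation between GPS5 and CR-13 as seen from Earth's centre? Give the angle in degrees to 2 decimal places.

Δφ = 30.5925°,  Δλ = 26.4527°
a = sin²(Δφ/2) + cos φ₁ cos φ₂ sin²(Δλ/2) = 0.086406
c = 2·arcsin(√a) = 0.596711 rad = 34.1890°

34.19°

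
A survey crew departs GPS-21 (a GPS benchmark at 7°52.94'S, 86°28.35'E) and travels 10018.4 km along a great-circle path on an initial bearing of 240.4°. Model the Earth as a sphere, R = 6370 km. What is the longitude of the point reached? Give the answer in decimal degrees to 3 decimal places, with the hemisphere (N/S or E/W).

GPS-21: φ = -7.88233°, λ = +86.47250°
δ = d/R = 10018.4/6370 = 1.572747 rad
φ₂ = arcsin(sin φ₁ cos δ + cos φ₁ sin δ cos θ)
   = arcsin(-0.13714·-0.00195 + 0.99055·1.00000·-0.49394) = -29.27530°
λ₂ = λ₁ + atan2(sin θ sin δ cos φ₁, cos δ − sin φ₁ sin φ₂) = -8.10873°

8.109°W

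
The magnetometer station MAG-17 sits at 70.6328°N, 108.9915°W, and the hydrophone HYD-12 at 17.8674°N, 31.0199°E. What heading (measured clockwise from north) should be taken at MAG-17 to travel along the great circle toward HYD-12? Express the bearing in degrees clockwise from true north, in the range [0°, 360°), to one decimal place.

Δλ = 140.0114°
y = sin Δλ · cos φ₂ = 0.611640
x = cos φ₁ sin φ₂ − sin φ₁ cos φ₂ cos Δλ = 0.789701
θ = atan2(y, x) = 37.7585° → 37.7585° (mod 360°)

37.8°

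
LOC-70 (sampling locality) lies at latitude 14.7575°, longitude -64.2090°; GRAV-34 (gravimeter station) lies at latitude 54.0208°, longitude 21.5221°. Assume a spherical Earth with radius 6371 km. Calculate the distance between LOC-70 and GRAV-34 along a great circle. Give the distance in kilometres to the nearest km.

8408 km

Δφ = 39.2633°,  Δλ = 85.7311°
a = sin²(Δφ/2) + cos φ₁ cos φ₂ sin²(Δλ/2) = 0.375789
c = 2·arcsin(√a) = 1.319745 rad = 75.6158°
d = R·c = 6371 × 1.319745 = 8408.1 km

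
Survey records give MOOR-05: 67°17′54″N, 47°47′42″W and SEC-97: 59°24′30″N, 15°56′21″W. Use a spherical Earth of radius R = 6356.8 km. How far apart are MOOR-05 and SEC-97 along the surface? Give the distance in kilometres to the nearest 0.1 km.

1782.3 km

MOOR-05: φ = +67.29833°, λ = -47.79500°
SEC-97: φ = +59.40833°, λ = -15.93917°
Δφ = -7.8900°,  Δλ = 31.8558°
a = sin²(Δφ/2) + cos φ₁ cos φ₂ sin²(Δλ/2) = 0.019525
c = 2·arcsin(√a) = 0.280380 rad = 16.0646°
d = R·c = 6356.8 × 0.280380 = 1782.3 km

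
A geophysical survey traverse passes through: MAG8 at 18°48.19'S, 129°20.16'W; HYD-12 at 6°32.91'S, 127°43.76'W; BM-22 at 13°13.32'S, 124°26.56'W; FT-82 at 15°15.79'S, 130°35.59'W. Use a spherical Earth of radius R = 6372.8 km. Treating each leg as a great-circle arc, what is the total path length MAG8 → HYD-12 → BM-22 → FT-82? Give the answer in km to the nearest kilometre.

2900 km

MAG8: φ = -18.80317°, λ = -129.33600°
HYD-12: φ = -6.54850°, λ = -127.72933°
BM-22: φ = -13.22200°, λ = -124.44267°
FT-82: φ = -15.26317°, λ = -130.59317°
MAG8→HYD-12: c = 0.215619 rad, d = 1374.10 km
HYD-12→BM-22: c = 0.129445 rad, d = 824.92 km
BM-22→FT-82: c = 0.109968 rad, d = 700.80 km
Total = 1374.10 + 824.92 + 700.80 = 2899.83 km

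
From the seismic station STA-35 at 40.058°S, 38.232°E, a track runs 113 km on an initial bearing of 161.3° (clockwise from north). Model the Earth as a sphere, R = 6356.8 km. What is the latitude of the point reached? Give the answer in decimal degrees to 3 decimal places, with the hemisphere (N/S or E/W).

δ = d/R = 113/6356.8 = 0.017776 rad
φ₂ = arcsin(sin φ₁ cos δ + cos φ₁ sin δ cos θ)
   = arcsin(-0.64356·0.99984 + 0.76539·0.01778·-0.94721) = -41.02194°
λ₂ = λ₁ + atan2(sin θ sin δ cos φ₁, cos δ − sin φ₁ sin φ₂) = 38.66480°

41.022°S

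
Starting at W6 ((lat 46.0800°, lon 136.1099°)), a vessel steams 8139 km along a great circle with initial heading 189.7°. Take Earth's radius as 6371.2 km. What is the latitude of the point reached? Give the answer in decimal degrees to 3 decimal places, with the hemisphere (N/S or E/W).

δ = d/R = 8139/6371.2 = 1.277467 rad
φ₂ = arcsin(sin φ₁ cos δ + cos φ₁ sin δ cos θ)
   = arcsin(0.72031·0.28914 + 0.69365·0.95729·-0.98570) = -26.50406°
λ₂ = λ₁ + atan2(sin θ sin δ cos φ₁, cos δ − sin φ₁ sin φ₂) = 125.72646°

26.504°S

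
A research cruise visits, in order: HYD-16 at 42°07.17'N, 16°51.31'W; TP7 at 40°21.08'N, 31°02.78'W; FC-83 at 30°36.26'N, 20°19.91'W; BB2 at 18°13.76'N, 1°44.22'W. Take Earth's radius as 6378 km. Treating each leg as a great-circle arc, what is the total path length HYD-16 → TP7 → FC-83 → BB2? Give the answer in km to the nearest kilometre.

4985 km

HYD-16: φ = +42.11950°, λ = -16.85517°
TP7: φ = +40.35133°, λ = -31.04633°
FC-83: φ = +30.60433°, λ = -20.33183°
BB2: φ = +18.22933°, λ = -1.73700°
HYD-16→TP7: c = 0.188570 rad, d = 1202.70 km
TP7→FC-83: c = 0.227961 rad, d = 1453.93 km
FC-83→BB2: c = 0.365095 rad, d = 2328.58 km
Total = 1202.70 + 1453.93 + 2328.58 = 4985.21 km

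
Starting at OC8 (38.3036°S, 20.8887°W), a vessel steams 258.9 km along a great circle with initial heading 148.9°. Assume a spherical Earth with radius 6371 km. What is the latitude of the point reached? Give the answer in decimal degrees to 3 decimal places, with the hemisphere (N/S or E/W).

40.287°S

δ = d/R = 258.9/6371 = 0.040637 rad
φ₂ = arcsin(sin φ₁ cos δ + cos φ₁ sin δ cos θ)
   = arcsin(-0.61983·0.99917 + 0.78474·0.04063·-0.85627) = -40.28688°
λ₂ = λ₁ + atan2(sin θ sin δ cos φ₁, cos δ − sin φ₁ sin φ₂) = -19.31232°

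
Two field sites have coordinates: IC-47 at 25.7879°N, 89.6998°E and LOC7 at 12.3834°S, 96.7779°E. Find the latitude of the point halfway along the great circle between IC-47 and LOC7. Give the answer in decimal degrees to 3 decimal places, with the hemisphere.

6.715°N

Bx = cos φ₂ cos Δλ = 0.969291,  By = cos φ₂ sin Δλ = 0.120355
φₘ = atan2(sin φ₁ + sin φ₂, √((cos φ₁ + Bx)² + By²)) = 6.71492°
λₘ = λ₁ + atan2(By, cos φ₁ + Bx) = 93.38293°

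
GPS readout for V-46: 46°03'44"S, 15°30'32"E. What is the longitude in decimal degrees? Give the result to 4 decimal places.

15.5089°E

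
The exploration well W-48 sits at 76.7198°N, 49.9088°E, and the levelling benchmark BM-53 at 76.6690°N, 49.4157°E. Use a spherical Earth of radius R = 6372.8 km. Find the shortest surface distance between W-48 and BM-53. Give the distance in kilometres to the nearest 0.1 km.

13.8 km

Δφ = -0.0508°,  Δλ = -0.4931°
a = sin²(Δφ/2) + cos φ₁ cos φ₂ sin²(Δλ/2) = 0.000001
c = 2·arcsin(√a) = 0.002170 rad = 0.1243°
d = R·c = 6372.8 × 0.002170 = 13.8 km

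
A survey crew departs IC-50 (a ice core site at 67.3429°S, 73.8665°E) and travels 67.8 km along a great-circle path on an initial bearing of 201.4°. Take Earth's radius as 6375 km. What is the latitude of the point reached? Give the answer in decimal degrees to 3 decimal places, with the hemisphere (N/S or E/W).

δ = d/R = 67.8/6375 = 0.010635 rad
φ₂ = arcsin(sin φ₁ cos δ + cos φ₁ sin δ cos θ)
   = arcsin(-0.92283·0.99994 + 0.38522·0.01064·-0.93106) = -67.90919°
λ₂ = λ₁ + atan2(sin θ sin δ cos φ₁, cos δ − sin φ₁ sin φ₂) = 73.27529°

67.909°S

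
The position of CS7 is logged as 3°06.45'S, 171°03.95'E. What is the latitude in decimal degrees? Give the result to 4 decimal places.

3.1075°S

3° + 6.45′/60 = 3 + 0.10750 = 3.1075°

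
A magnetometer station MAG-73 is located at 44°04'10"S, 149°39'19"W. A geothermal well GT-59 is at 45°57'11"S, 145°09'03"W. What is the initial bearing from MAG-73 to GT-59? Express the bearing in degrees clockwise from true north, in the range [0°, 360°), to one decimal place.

MAG-73: φ = -44.06944°, λ = -149.65528°
GT-59: φ = -45.95306°, λ = -145.15083°
Δλ = 4.5044°
y = sin Δλ · cos φ₂ = 0.054602
x = cos φ₁ sin φ₂ − sin φ₁ cos φ₂ cos Δλ = -0.034363
θ = atan2(y, x) = 122.1835° → 122.1835° (mod 360°)

122.2°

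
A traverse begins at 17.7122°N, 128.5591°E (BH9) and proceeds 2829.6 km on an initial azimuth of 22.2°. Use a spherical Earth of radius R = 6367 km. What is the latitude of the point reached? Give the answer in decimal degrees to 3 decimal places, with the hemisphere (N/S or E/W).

40.834°N

δ = d/R = 2829.6/6367 = 0.444417 rad
φ₂ = arcsin(sin φ₁ cos δ + cos φ₁ sin δ cos θ)
   = arcsin(0.30424·0.90286 + 0.95260·0.42993·0.92587) = 40.83434°
λ₂ = λ₁ + atan2(sin θ sin δ cos φ₁, cos δ − sin φ₁ sin φ₂) = 140.95724°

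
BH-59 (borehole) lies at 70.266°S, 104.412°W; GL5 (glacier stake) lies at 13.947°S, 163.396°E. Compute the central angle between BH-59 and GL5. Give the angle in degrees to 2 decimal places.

77.62°

Δφ = 56.3190°,  Δλ = -92.1920°
a = sin²(Δφ/2) + cos φ₁ cos φ₂ sin²(Δλ/2) = 0.392832
c = 2·arcsin(√a) = 1.354785 rad = 77.6235°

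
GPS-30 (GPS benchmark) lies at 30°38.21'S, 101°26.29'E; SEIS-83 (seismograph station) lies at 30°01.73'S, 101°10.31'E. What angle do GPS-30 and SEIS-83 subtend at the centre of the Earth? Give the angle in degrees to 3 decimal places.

GPS-30: φ = -30.63683°, λ = +101.43817°
SEIS-83: φ = -30.02883°, λ = +101.17183°
Δφ = 0.6080°,  Δλ = -0.2663°
a = sin²(Δφ/2) + cos φ₁ cos φ₂ sin²(Δλ/2) = 0.000032
c = 2·arcsin(√a) = 0.011345 rad = 0.6500°

0.650°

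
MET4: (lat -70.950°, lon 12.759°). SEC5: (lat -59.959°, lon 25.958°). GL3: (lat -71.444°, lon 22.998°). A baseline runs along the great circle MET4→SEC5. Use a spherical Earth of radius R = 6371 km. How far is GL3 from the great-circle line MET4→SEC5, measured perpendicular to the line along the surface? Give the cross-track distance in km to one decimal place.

δ₁₃ = central angle MET4→GL3 = 0.058168 rad  (haversine)
θ₁₃ = bearing MET4→GL3 = 103.339°,  θ₁₂ = bearing MET4→SEC5 = 32.685°
dₓₜ = R·arcsin(sin δ₁₃ · sin(θ₁₃ − θ₁₂)) = 6371·arcsin(0.05814·sin(70.653°)) = 349.641 km
|dₓₜ| = 349.641 km

349.6 km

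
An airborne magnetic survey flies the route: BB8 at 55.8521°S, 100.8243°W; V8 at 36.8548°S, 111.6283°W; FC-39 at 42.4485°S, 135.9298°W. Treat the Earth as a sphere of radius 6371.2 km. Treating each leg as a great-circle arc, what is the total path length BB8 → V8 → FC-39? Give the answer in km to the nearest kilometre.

BB8→V8: c = 0.355213 rad, d = 2263.14 km
V8→FC-39: c = 0.339497 rad, d = 2163.01 km
Total = 2263.14 + 2163.01 = 4426.14 km

4426 km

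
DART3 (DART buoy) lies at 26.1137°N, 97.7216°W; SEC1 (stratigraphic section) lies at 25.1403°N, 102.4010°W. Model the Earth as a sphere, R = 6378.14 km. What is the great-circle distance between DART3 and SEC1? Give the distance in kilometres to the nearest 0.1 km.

482.0 km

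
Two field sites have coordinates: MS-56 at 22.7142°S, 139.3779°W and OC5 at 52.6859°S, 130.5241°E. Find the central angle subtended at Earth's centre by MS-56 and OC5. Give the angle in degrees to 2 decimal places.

Δφ = -29.9717°,  Δλ = -90.0980°
a = sin²(Δφ/2) + cos φ₁ cos φ₂ sin²(Δλ/2) = 0.346927
c = 2·arcsin(√a) = 1.259654 rad = 72.1729°

72.17°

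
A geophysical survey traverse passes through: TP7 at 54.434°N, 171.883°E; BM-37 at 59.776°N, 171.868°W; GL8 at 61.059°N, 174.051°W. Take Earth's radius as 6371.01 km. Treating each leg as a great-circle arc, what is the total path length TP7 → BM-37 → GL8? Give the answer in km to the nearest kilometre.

1329 km

TP7→BM-37: c = 0.179342 rad, d = 1142.59 km
BM-37→GL8: c = 0.029241 rad, d = 186.29 km
Total = 1142.59 + 186.29 = 1328.88 km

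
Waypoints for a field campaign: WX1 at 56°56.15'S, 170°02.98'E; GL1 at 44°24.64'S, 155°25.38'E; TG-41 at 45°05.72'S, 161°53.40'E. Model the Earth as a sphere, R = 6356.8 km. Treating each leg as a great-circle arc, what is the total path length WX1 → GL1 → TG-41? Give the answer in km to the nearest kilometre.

2236 km

WX1: φ = -56.93583°, λ = +170.04967°
GL1: φ = -44.41067°, λ = +155.42300°
TG-41: φ = -45.09533°, λ = +161.89000°
WX1→GL1: c = 0.270751 rad, d = 1721.11 km
GL1→TG-41: c = 0.081018 rad, d = 515.01 km
Total = 1721.11 + 515.01 = 2236.12 km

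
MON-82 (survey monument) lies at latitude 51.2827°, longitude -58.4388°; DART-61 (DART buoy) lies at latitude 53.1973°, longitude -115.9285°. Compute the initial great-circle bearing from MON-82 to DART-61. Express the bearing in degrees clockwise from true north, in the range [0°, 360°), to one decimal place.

296.3°

Δλ = -57.4897°
y = sin Δλ · cos φ₂ = -0.505185
x = cos φ₁ sin φ₂ − sin φ₁ cos φ₂ cos Δλ = 0.249611
θ = atan2(y, x) = -63.7061° → 296.2939° (mod 360°)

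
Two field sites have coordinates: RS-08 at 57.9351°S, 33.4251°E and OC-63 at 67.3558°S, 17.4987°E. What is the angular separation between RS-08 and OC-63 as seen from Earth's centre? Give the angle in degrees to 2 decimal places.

Δφ = -9.4207°,  Δλ = -15.9264°
a = sin²(Δφ/2) + cos φ₁ cos φ₂ sin²(Δλ/2) = 0.010666
c = 2·arcsin(√a) = 0.206924 rad = 11.8559°

11.86°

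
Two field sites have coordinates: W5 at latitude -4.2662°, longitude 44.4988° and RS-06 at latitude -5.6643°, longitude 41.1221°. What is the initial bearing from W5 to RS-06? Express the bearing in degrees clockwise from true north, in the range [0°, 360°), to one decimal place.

247.3°

Δλ = -3.3767°
y = sin Δλ · cos φ₂ = -0.058613
x = cos φ₁ sin φ₂ − sin φ₁ cos φ₂ cos Δλ = -0.024528
θ = atan2(y, x) = -112.7077° → 247.2923° (mod 360°)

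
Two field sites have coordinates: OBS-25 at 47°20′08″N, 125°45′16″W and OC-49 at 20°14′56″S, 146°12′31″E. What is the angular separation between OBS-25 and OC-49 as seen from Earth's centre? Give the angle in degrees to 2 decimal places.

103.46°

OBS-25: φ = +47.33556°, λ = -125.75444°
OC-49: φ = -20.24889°, λ = +146.20861°
Δφ = -67.5844°,  Δλ = -88.0369°
a = sin²(Δφ/2) + cos φ₁ cos φ₂ sin²(Δλ/2) = 0.616359
c = 2·arcsin(√a) = 1.805668 rad = 103.4572°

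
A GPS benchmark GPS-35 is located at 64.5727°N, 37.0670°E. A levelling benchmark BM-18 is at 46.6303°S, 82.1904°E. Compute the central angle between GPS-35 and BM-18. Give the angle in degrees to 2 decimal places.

116.65°

Δφ = -111.2030°,  Δλ = 45.1234°
a = sin²(Δφ/2) + cos φ₁ cos φ₂ sin²(Δλ/2) = 0.724241
c = 2·arcsin(√a) = 2.035862 rad = 116.6463°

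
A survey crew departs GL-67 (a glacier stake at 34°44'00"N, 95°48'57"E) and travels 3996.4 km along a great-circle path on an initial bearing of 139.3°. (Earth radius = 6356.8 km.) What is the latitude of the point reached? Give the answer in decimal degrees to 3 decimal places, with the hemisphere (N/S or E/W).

5.418°N

GL-67: φ = +34.73333°, λ = +95.81583°
δ = d/R = 3996.4/6356.8 = 0.628681 rad
φ₂ = arcsin(sin φ₁ cos δ + cos φ₁ sin δ cos θ)
   = arcsin(0.56976·0.80880 + 0.82181·0.58808·-0.75813) = 5.41812°
λ₂ = λ₁ + atan2(sin θ sin δ cos φ₁, cos δ − sin φ₁ sin φ₂) = 118.47237°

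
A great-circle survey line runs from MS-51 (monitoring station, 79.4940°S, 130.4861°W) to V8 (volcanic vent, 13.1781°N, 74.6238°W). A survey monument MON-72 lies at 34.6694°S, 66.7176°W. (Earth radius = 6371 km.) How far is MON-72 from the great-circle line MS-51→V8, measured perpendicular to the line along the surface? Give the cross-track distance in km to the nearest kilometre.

1441 km

δ₁₃ = central angle MS-51→MON-72 = 0.894911 rad  (haversine)
θ₁₃ = bearing MS-51→MON-72 = 71.022°,  θ₁₂ = bearing MS-51→V8 = 54.313°
dₓₜ = R·arcsin(sin δ₁₃ · sin(θ₁₃ − θ₁₂)) = 6371·arcsin(0.78015·sin(16.709°)) = 1441.314 km
|dₓₜ| = 1441.314 km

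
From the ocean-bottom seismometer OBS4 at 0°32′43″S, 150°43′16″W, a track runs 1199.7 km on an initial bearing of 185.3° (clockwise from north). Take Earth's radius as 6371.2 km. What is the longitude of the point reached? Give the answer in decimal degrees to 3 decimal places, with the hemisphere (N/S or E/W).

151.731°W

OBS4: φ = -0.54528°, λ = -150.72111°
δ = d/R = 1199.7/6371.2 = 0.188300 rad
φ₂ = arcsin(sin φ₁ cos δ + cos φ₁ sin δ cos θ)
   = arcsin(-0.00952·0.98232 + 0.99995·0.18719·-0.99572) = -11.28734°
λ₂ = λ₁ + atan2(sin θ sin δ cos φ₁, cos δ − sin φ₁ sin φ₂) = -151.73139°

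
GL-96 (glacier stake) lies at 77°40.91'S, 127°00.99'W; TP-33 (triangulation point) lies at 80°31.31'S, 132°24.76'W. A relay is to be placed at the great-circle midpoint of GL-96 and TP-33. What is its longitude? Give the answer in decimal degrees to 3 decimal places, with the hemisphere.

GL-96: φ = -77.68183°, λ = -127.01650°
TP-33: φ = -80.52183°, λ = -132.41267°
Bx = cos φ₂ cos Δλ = 0.163942,  By = cos φ₂ sin Δλ = -0.015486
φₘ = atan2(sin φ₁ + sin φ₂, √((cos φ₁ + Bx)² + By²)) = -79.11343°
λₘ = λ₁ + atan2(By, cos φ₁ + Bx) = -129.36696°

129.367°W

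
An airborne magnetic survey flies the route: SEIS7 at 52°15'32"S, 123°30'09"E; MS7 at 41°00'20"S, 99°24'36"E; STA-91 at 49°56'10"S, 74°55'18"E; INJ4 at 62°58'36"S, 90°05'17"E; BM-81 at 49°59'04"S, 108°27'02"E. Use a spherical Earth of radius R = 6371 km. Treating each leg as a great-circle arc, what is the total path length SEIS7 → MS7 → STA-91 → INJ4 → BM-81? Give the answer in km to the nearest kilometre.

SEIS7: φ = -52.25889°, λ = +123.50250°
MS7: φ = -41.00556°, λ = +99.41000°
STA-91: φ = -49.93611°, λ = +74.92167°
INJ4: φ = -62.97667°, λ = +90.08806°
BM-81: φ = -49.98444°, λ = +108.45056°
SEIS7→MS7: c = 0.346593 rad, d = 2208.15 km
MS7→STA-91: c = 0.335686 rad, d = 2138.66 km
STA-91→INJ4: c = 0.269046 rad, d = 1714.09 km
INJ4→BM-81: c = 0.285485 rad, d = 1818.83 km
Total = 2208.15 + 2138.66 + 1714.09 + 1818.83 = 7879.72 km

7880 km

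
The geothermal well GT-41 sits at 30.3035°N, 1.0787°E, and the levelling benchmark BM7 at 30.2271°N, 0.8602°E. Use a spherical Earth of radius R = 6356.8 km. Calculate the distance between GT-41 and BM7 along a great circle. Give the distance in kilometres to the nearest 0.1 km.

Δφ = -0.0764°,  Δλ = -0.2185°
a = sin²(Δφ/2) + cos φ₁ cos φ₂ sin²(Δλ/2) = 0.000003
c = 2·arcsin(√a) = 0.003553 rad = 0.2036°
d = R·c = 6356.8 × 0.003553 = 22.6 km

22.6 km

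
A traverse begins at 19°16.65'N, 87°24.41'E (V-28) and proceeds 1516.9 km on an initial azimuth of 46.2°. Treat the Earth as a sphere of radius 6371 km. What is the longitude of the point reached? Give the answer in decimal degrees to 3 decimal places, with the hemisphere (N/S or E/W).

98.560°E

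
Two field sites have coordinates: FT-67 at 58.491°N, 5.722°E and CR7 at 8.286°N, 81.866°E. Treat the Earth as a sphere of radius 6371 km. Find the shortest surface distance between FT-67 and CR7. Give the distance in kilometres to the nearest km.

Δφ = -50.2050°,  Δλ = 76.1440°
a = sin²(Δφ/2) + cos φ₁ cos φ₂ sin²(Δλ/2) = 0.376640
c = 2·arcsin(√a) = 1.321501 rad = 75.7165°
d = R·c = 6371 × 1.321501 = 8419.3 km

8419 km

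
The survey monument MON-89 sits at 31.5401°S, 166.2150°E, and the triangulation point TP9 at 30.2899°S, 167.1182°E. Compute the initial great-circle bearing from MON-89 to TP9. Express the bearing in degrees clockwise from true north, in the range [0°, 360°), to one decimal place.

Δλ = 0.9032°
y = sin Δλ · cos φ₂ = 0.013611
x = cos φ₁ sin φ₂ − sin φ₁ cos φ₂ cos Δλ = 0.021762
θ = atan2(y, x) = 32.0240° → 32.0240° (mod 360°)

32.0°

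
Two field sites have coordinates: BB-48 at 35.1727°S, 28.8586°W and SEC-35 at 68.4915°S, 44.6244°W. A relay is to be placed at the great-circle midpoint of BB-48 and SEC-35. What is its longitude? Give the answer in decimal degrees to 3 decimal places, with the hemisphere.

33.724°W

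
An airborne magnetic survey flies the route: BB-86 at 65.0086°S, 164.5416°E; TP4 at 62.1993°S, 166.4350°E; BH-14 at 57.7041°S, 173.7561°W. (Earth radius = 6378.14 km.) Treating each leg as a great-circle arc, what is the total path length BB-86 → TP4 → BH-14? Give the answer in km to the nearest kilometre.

1532 km

BB-86→TP4: c = 0.051180 rad, d = 326.43 km
TP4→BH-14: c = 0.189074 rad, d = 1205.94 km
Total = 326.43 + 1205.94 = 1532.37 km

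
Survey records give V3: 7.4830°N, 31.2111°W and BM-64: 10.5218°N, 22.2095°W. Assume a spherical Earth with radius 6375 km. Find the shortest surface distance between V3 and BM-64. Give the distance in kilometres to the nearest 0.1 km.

Δφ = 3.0388°,  Δλ = 9.0016°
a = sin²(Δφ/2) + cos φ₁ cos φ₂ sin²(Δλ/2) = 0.006706
c = 2·arcsin(√a) = 0.163964 rad = 9.3944°
d = R·c = 6375 × 0.163964 = 1045.3 km

1045.3 km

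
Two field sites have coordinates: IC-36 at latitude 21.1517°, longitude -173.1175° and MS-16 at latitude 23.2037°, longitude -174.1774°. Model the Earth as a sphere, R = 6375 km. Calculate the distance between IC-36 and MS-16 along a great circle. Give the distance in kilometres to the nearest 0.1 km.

253.1 km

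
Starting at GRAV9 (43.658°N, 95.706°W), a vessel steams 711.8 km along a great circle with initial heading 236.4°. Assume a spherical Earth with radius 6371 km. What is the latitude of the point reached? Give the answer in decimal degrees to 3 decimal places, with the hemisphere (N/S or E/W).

δ = d/R = 711.8/6371 = 0.111725 rad
φ₂ = arcsin(sin φ₁ cos δ + cos φ₁ sin δ cos θ)
   = arcsin(0.69035·0.99377 + 0.72347·0.11149·-0.55339) = 39.89707°
λ₂ = λ₁ + atan2(sin θ sin δ cos φ₁, cos δ − sin φ₁ sin φ₂) = -102.65835°

39.897°N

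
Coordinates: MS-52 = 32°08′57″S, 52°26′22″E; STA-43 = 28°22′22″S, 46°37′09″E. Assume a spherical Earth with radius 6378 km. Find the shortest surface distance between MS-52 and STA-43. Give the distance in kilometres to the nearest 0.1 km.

699.7 km

MS-52: φ = -32.14917°, λ = +52.43944°
STA-43: φ = -28.37278°, λ = +46.61917°
Δφ = 3.7764°,  Δλ = -5.8203°
a = sin²(Δφ/2) + cos φ₁ cos φ₂ sin²(Δλ/2) = 0.003006
c = 2·arcsin(√a) = 0.109706 rad = 6.2857°
d = R·c = 6378 × 0.109706 = 699.7 km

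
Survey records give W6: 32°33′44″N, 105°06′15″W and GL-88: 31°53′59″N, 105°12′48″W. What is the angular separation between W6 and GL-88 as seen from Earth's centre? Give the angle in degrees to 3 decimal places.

0.669°

W6: φ = +32.56222°, λ = -105.10417°
GL-88: φ = +31.89972°, λ = -105.21333°
Δφ = -0.6625°,  Δλ = -0.1092°
a = sin²(Δφ/2) + cos φ₁ cos φ₂ sin²(Δλ/2) = 0.000034
c = 2·arcsin(√a) = 0.011675 rad = 0.6689°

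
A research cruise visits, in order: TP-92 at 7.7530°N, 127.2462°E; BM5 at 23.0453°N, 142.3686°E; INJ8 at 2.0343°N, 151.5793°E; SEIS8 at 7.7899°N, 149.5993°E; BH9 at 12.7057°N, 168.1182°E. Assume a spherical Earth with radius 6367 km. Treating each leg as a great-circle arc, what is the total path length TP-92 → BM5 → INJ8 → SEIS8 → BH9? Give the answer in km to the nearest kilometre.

7653 km

TP-92→BM5: c = 0.368084 rad, d = 2343.59 km
BM5→INJ8: c = 0.398473 rad, d = 2537.08 km
INJ8→SEIS8: c = 0.106186 rad, d = 676.09 km
SEIS8→BH9: c = 0.329282 rad, d = 2096.54 km
Total = 2343.59 + 2537.08 + 676.09 + 2096.54 = 7653.30 km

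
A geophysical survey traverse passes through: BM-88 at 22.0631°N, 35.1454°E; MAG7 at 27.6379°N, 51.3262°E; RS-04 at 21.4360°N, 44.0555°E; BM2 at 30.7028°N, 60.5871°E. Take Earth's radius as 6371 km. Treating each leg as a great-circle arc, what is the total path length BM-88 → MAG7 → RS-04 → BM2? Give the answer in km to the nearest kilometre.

4695 km

BM-88→MAG7: c = 0.273812 rad, d = 1744.46 km
MAG7→RS-04: c = 0.158172 rad, d = 1007.71 km
RS-04→BM2: c = 0.304940 rad, d = 1942.77 km
Total = 1744.46 + 1007.71 + 1942.77 = 4694.94 km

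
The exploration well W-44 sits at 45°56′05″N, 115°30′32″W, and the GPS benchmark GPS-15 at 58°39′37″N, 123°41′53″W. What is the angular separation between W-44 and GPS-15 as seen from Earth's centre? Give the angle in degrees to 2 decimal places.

13.65°

W-44: φ = +45.93472°, λ = -115.50889°
GPS-15: φ = +58.66028°, λ = -123.69806°
Δφ = 12.7256°,  Δλ = -8.1892°
a = sin²(Δφ/2) + cos φ₁ cos φ₂ sin²(Δλ/2) = 0.014126
c = 2·arcsin(√a) = 0.238269 rad = 13.6518°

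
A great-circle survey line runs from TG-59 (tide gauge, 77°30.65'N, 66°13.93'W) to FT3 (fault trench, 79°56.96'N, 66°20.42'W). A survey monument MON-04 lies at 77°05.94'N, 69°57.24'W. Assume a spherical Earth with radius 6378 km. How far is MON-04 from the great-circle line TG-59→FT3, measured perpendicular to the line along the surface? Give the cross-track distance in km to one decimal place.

TG-59: φ = +77.51083°, λ = -66.23217°
FT3: φ = +79.94933°, λ = -66.34033°
MON-04: φ = +77.09900°, λ = -69.95400°
δ₁₃ = central angle TG-59→MON-04 = 0.015979 rad  (haversine)
θ₁₃ = bearing TG-59→MON-04 = 245.098°,  θ₁₂ = bearing TG-59→FT3 = 359.556°
dₓₜ = R·arcsin(sin δ₁₃ · sin(θ₁₃ − θ₁₂)) = 6378·arcsin(0.01598·sin(-114.459°)) = -92.768 km
|dₓₜ| = 92.768 km

92.8 km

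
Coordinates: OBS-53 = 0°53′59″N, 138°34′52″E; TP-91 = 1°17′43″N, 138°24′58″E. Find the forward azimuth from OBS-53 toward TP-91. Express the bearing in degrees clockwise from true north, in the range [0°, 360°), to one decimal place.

337.4°

OBS-53: φ = +0.89972°, λ = +138.58111°
TP-91: φ = +1.29528°, λ = +138.41611°
Δλ = -0.1650°
y = sin Δλ · cos φ₂ = -0.002879
x = cos φ₁ sin φ₂ − sin φ₁ cos φ₂ cos Δλ = 0.006904
θ = atan2(y, x) = -22.6375° → 337.3625° (mod 360°)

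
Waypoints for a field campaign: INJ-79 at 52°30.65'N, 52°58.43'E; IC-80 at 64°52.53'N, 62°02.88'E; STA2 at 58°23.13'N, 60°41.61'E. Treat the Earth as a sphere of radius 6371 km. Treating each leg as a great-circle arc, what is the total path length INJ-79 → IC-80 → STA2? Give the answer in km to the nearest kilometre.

2193 km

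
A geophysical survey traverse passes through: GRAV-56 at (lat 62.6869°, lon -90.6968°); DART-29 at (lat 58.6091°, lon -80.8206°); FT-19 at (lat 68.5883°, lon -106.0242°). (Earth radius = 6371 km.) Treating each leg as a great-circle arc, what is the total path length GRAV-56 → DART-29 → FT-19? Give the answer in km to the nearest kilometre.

2350 km

GRAV-56→DART-29: c = 0.110269 rad, d = 702.52 km
DART-29→FT-19: c = 0.258525 rad, d = 1647.06 km
Total = 702.52 + 1647.06 = 2349.59 km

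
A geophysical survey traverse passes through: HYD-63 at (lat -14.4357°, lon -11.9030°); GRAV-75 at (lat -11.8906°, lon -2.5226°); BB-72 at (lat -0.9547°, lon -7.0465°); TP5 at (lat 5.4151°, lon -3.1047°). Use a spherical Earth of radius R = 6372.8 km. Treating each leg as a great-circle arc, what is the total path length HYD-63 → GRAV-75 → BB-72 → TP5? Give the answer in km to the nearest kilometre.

HYD-63→GRAV-75: c = 0.165467 rad, d = 1054.49 km
GRAV-75→BB-72: c = 0.206318 rad, d = 1314.82 km
BB-72→TP5: c = 0.130693 rad, d = 832.88 km
Total = 1054.49 + 1314.82 + 832.88 = 3202.19 km

3202 km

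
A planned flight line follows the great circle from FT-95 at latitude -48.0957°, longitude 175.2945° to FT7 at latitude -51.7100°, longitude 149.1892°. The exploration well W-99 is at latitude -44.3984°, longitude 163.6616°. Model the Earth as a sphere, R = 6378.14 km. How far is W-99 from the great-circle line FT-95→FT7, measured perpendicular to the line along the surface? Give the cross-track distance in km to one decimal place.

662.0 km

δ₁₃ = central angle FT-95→W-99 = 0.154317 rad  (haversine)
θ₁₃ = bearing FT-95→W-99 = 290.394°,  θ₁₂ = bearing FT-95→FT7 = 248.013°
dₓₜ = R·arcsin(sin δ₁₃ · sin(θ₁₃ − θ₁₂)) = 6378.14·arcsin(0.15371·sin(42.381°)) = 661.997 km
|dₓₜ| = 661.997 km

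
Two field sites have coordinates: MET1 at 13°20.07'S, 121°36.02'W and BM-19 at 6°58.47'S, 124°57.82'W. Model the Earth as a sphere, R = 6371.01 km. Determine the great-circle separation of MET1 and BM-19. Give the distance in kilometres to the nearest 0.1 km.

797.2 km

MET1: φ = -13.33450°, λ = -121.60033°
BM-19: φ = -6.97450°, λ = -124.96367°
Δφ = 6.3600°,  Δλ = -3.3633°
a = sin²(Δφ/2) + cos φ₁ cos φ₂ sin²(Δλ/2) = 0.003909
c = 2·arcsin(√a) = 0.125126 rad = 7.1692°
d = R·c = 6371.01 × 0.125126 = 797.2 km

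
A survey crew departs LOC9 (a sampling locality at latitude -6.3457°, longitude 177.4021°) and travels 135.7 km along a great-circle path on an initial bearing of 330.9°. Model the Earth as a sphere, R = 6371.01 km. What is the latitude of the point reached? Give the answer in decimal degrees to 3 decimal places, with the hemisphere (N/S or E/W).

5.279°S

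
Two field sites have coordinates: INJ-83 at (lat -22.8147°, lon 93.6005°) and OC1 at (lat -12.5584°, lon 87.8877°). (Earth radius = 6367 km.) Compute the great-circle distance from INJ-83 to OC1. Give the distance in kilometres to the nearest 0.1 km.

1289.8 km

Δφ = 10.2563°,  Δλ = -5.7128°
a = sin²(Δφ/2) + cos φ₁ cos φ₂ sin²(Δλ/2) = 0.010224
c = 2·arcsin(√a) = 0.202571 rad = 11.6065°
d = R·c = 6367 × 0.202571 = 1289.8 km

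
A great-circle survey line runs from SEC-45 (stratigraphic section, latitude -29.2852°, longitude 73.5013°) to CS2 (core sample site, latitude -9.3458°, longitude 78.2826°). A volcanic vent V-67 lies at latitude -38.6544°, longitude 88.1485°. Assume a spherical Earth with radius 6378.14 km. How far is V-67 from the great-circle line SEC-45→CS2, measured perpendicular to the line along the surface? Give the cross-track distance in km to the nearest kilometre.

δ₁₃ = central angle SEC-45→V-67 = 0.267161 rad  (haversine)
θ₁₃ = bearing SEC-45→V-67 = 131.582°,  θ₁₂ = bearing SEC-45→CS2 = 13.624°
dₓₜ = R·arcsin(sin δ₁₃ · sin(θ₁₃ − θ₁₂)) = 6378.14·arcsin(0.26399·sin(117.958°)) = 1501.102 km
|dₓₜ| = 1501.102 km

1501 km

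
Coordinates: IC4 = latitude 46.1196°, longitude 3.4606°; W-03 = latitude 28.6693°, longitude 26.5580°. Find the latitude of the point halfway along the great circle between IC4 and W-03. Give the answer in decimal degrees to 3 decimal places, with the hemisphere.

37.953°N

Bx = cos φ₂ cos Δλ = 0.807070,  By = cos φ₂ sin Δλ = 0.344201
φₘ = atan2(sin φ₁ + sin φ₂, √((cos φ₁ + Bx)² + By²)) = 37.95335°
λₘ = λ₁ + atan2(By, cos φ₁ + Bx) = 16.38251°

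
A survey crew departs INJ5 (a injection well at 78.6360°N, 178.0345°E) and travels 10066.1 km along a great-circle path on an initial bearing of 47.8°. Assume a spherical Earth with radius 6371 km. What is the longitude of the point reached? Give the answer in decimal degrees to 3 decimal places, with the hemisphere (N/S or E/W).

50.251°W

δ = d/R = 10066.1/6371 = 1.579987 rad
φ₂ = arcsin(sin φ₁ cos δ + cos φ₁ sin δ cos θ)
   = arcsin(0.98040·-0.00919 + 0.19704·0.99996·0.67172) = 7.08492°
λ₂ = λ₁ + atan2(sin θ sin δ cos φ₁, cos δ − sin φ₁ sin φ₂) = -50.25128°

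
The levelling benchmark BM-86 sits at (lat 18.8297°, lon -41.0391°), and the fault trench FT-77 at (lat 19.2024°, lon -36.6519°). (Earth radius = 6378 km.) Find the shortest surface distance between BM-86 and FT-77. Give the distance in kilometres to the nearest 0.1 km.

463.6 km

Δφ = 0.3727°,  Δλ = 4.3872°
a = sin²(Δφ/2) + cos φ₁ cos φ₂ sin²(Δλ/2) = 0.001320
c = 2·arcsin(√a) = 0.072682 rad = 4.1644°
d = R·c = 6378 × 0.072682 = 463.6 km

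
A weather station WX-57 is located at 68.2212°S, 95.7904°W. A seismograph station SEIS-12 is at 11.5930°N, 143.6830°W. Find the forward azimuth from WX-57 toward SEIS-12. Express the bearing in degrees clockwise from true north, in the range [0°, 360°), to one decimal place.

Δλ = -47.8926°
y = sin Δλ · cos φ₂ = -0.726755
x = cos φ₁ sin φ₂ − sin φ₁ cos φ₂ cos Δλ = 0.684521
θ = atan2(y, x) = -46.7141° → 313.2859° (mod 360°)

313.3°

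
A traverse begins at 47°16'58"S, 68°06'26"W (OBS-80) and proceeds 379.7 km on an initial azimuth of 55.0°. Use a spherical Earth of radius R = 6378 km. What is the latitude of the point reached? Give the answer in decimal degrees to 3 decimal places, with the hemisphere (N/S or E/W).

45.256°S

OBS-80: φ = -47.28278°, λ = -68.10722°
δ = d/R = 379.7/6378 = 0.059533 rad
φ₂ = arcsin(sin φ₁ cos δ + cos φ₁ sin δ cos θ)
   = arcsin(-0.73471·0.99823 + 0.67838·0.05950·0.57358) = -45.25595°
λ₂ = λ₁ + atan2(sin θ sin δ cos φ₁, cos δ − sin φ₁ sin φ₂) = -64.13715°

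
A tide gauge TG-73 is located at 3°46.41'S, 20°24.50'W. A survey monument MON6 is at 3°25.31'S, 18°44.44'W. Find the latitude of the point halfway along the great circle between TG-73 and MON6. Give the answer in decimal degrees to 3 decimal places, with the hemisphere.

3.598°S

TG-73: φ = -3.77350°, λ = -20.40833°
MON6: φ = -3.42183°, λ = -18.74067°
Bx = cos φ₂ cos Δλ = 0.997794,  By = cos φ₂ sin Δλ = 0.029050
φₘ = atan2(sin φ₁ + sin φ₂, √((cos φ₁ + Bx)² + By²)) = -3.59805°
λₘ = λ₁ + atan2(By, cos φ₁ + Bx) = -19.57434°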